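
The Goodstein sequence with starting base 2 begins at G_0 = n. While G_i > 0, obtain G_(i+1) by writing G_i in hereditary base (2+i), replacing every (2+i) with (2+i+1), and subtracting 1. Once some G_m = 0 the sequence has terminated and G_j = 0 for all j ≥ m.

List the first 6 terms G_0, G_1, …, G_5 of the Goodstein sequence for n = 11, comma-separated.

11, 84, 1027, 15627, 279937, 5764801

step 0: 11 = 2^(2 + 1) + 2 + 1; sub 3 for 2: 3^(3 + 1) + 3 + 1; = 85; G_1 = 85−1 = 84
step 1: 84 = 3^(3 + 1) + 3; sub 4 for 3: 4^(4 + 1) + 4; = 1028; G_2 = 1028−1 = 1027
step 2: 1027 = 4^(4 + 1) + 3; sub 5 for 4: 5^(5 + 1) + 3; = 15628; G_3 = 15628−1 = 15627
step 3: 15627 = 5^(5 + 1) + 2; sub 6 for 5: 6^(6 + 1) + 2; = 279938; G_4 = 279938−1 = 279937
step 4: 279937 = 6^(6 + 1) + 1; sub 7 for 6: 7^(7 + 1) + 1; = 5764802; G_5 = 5764802−1 = 5764801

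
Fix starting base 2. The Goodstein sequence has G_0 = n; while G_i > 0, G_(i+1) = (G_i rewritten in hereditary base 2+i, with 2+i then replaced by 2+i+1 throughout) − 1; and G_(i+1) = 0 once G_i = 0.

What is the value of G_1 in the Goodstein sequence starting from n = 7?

G_0=7  [base 2] 2^2 + 2 + 1  →[2↦3]→  3^3 + 3 + 1 = 31  −1 ⇒ G_1=30
G_1=30  [base 3] 3^3 + 3  →[3↦4]→  4^4 + 4 = 260  −1 ⇒ G_2=259

30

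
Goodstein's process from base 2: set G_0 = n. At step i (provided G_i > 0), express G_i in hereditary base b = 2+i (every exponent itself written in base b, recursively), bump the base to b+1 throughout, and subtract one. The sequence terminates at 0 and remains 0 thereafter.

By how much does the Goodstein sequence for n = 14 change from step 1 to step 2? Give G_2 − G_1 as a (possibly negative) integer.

1171

base 2: 14 = 2^(2 + 1) + 2^2 + 2; at 3: 3^(3 + 1) + 3^3 + 3 = 111; next = 110
base 3: 110 = 3^(3 + 1) + 3^3 + 2; at 4: 4^(4 + 1) + 4^4 + 2 = 1282; next = 1281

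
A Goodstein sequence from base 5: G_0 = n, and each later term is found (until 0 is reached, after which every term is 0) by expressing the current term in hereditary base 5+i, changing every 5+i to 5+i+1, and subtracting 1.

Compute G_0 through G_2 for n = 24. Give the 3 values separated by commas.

24 —HB5→ 4·5 + 4 —bump→ 4·6 + 4 = 28 —(−1)→ 27
27 —HB6→ 4·6 + 3 —bump→ 4·7 + 3 = 31 —(−1)→ 30

24, 27, 30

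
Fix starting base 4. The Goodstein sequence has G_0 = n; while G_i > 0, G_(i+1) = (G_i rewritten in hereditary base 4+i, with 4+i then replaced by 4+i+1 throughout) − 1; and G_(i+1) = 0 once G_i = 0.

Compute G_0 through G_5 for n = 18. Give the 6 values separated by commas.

18, 26, 36, 48, 53, 58

G_0=18  [base 4] 4^2 + 2  →[4↦5]→  5^2 + 2 = 27  −1 ⇒ G_1=26
G_1=26  [base 5] 5^2 + 1  →[5↦6]→  6^2 + 1 = 37  −1 ⇒ G_2=36
G_2=36  [base 6] 6^2  →[6↦7]→  7^2 = 49  −1 ⇒ G_3=48
G_3=48  [base 7] 6·7 + 6  →[7↦8]→  6·8 + 6 = 54  −1 ⇒ G_4=53
G_4=53  [base 8] 6·8 + 5  →[8↦9]→  6·9 + 5 = 59  −1 ⇒ G_5=58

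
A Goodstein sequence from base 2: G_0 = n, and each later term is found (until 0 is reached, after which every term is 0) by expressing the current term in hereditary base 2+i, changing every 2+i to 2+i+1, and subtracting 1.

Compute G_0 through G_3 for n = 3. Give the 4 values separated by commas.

3, 3, 3, 2

step 0: 3 = 2 + 1; sub 3 for 2: 3 + 1; = 4; G_1 = 4−1 = 3
step 1: 3 = 3; sub 4 for 3: 4; = 4; G_2 = 4−1 = 3
step 2: 3 = 3; sub 5 for 4: 3; = 3; G_3 = 3−1 = 2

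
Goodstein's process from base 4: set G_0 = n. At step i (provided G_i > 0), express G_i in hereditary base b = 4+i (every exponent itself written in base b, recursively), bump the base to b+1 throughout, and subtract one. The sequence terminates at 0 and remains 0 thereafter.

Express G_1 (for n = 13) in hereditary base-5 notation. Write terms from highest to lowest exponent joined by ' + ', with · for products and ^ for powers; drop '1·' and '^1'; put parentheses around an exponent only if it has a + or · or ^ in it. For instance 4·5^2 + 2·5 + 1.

[0] 13 ≡ 3·4 + 1 (base 4). Lift 5: 16. −1: 15.
[1] 15 ≡ 3·5 (base 5). Lift 6: 18. −1: 17.

3·5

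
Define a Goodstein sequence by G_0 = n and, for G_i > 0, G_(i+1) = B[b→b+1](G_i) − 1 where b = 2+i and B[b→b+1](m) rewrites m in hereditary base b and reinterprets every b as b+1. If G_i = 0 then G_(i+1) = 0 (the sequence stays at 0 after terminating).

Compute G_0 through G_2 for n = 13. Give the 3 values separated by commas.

13, 108, 1279

i=0: 13 = 2^(2 + 1) + 2^2 + 1 (b=2); 2→3: 3^(3 + 1) + 3^3 + 1 = 109; 109−1 = 108
i=1: 108 = 3^(3 + 1) + 3^3 (b=3); 3→4: 4^(4 + 1) + 4^4 = 1280; 1280−1 = 1279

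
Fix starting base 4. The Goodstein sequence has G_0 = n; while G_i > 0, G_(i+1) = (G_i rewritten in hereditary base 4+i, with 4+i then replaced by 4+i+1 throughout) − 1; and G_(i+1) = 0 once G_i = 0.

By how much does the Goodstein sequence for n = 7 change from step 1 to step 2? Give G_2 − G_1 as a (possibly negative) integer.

0

7 —HB4→ 4 + 3 —bump→ 5 + 3 = 8 —(−1)→ 7
7 —HB5→ 5 + 2 —bump→ 6 + 2 = 8 —(−1)→ 7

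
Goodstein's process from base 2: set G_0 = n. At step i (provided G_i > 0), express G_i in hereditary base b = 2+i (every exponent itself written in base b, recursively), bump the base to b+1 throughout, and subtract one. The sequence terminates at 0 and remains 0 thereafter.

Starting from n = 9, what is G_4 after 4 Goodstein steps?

140743

[0] 9 ≡ 2^(2 + 1) + 1 (base 2). Lift 3: 82. −1: 81.
[1] 81 ≡ 3^(3 + 1) (base 3). Lift 4: 1024. −1: 1023.
[2] 1023 ≡ 3·4^4 + 3·4^3 + 3·4^2 + 3·4 + 3 (base 4). Lift 5: 9843. −1: 9842.
[3] 9842 ≡ 3·5^5 + 3·5^3 + 3·5^2 + 3·5 + 2 (base 5). Lift 6: 140744. −1: 140743.
[4] 140743 ≡ 3·6^6 + 3·6^3 + 3·6^2 + 3·6 + 1 (base 6). Lift 7: 2471827. −1: 2471826.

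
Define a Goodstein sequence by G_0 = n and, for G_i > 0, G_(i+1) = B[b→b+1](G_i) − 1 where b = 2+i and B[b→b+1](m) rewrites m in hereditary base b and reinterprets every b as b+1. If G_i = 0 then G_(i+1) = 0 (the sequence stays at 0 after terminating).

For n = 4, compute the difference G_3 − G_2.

19

base 2: 4 = 2^2; at 3: 3^3 = 27; next = 26
base 3: 26 = 2·3^2 + 2·3 + 2; at 4: 2·4^2 + 2·4 + 2 = 42; next = 41
base 4: 41 = 2·4^2 + 2·4 + 1; at 5: 2·5^2 + 2·5 + 1 = 61; next = 60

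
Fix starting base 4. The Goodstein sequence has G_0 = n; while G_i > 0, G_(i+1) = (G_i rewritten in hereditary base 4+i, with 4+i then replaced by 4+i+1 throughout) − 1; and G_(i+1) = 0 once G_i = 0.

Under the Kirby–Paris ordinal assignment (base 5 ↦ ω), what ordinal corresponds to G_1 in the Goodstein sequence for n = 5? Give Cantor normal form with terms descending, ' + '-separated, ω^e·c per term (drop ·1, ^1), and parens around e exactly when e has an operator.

(0) 5|_4 = 4 + 1 ↦ 5 + 1|_5 = 6 ⇒ 5
(1) 5|_5 = 5 ↦ 6|_6 = 6 ⇒ 5

ω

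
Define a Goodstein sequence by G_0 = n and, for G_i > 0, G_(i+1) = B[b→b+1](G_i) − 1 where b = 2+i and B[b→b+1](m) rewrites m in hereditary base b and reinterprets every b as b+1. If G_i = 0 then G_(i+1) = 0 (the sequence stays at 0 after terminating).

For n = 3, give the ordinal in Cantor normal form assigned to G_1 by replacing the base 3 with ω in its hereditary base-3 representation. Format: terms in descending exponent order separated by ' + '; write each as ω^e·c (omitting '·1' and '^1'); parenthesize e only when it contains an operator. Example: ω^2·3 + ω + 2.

G_0=3  [base 2] 2 + 1  →[2↦3]→  3 + 1 = 4  −1 ⇒ G_1=3
G_1=3  [base 3] 3  →[3↦4]→  4 = 4  −1 ⇒ G_2=3

ω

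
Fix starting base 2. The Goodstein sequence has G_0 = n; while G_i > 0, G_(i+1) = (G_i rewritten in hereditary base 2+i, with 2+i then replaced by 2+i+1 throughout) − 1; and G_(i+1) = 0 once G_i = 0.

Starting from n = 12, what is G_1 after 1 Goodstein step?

107

step 0: 12 = 2^(2 + 1) + 2^2; sub 3 for 2: 3^(3 + 1) + 3^3; = 108; G_1 = 108−1 = 107
step 1: 107 = 3^(3 + 1) + 2·3^2 + 2·3 + 2; sub 4 for 3: 4^(4 + 1) + 2·4^2 + 2·4 + 2; = 1066; G_2 = 1066−1 = 1065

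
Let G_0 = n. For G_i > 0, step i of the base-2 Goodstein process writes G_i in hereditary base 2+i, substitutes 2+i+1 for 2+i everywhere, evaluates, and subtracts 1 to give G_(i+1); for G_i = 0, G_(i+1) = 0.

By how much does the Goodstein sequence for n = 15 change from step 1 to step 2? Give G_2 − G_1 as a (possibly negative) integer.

15 —HB2→ 2^(2 + 1) + 2^2 + 2 + 1 —bump→ 3^(3 + 1) + 3^3 + 3 + 1 = 112 —(−1)→ 111
111 —HB3→ 3^(3 + 1) + 3^3 + 3 —bump→ 4^(4 + 1) + 4^4 + 4 = 1284 —(−1)→ 1283

1172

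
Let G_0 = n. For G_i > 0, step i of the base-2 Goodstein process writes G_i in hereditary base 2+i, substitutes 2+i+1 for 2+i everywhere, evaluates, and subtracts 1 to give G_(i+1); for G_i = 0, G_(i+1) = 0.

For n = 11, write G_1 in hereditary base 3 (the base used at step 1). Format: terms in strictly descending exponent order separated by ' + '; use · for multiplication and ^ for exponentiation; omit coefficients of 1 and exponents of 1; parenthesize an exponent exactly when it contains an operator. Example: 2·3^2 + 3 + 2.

G_0 = 11. HB_2(11) = 2^(2 + 1) + 2 + 1. Bump = 85. G_1 = 84.
G_1 = 84. HB_3(84) = 3^(3 + 1) + 3. Bump = 1028. G_2 = 1027.

3^(3 + 1) + 3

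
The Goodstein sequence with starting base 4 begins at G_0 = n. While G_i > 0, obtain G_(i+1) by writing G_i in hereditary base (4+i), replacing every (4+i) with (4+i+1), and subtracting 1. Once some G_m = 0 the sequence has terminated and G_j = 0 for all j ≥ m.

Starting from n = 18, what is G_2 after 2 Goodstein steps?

36

G_0 = 18. HB_4(18) = 4^2 + 2. Bump = 27. G_1 = 26.
G_1 = 26. HB_5(26) = 5^2 + 1. Bump = 37. G_2 = 36.
G_2 = 36. HB_6(36) = 6^2. Bump = 49. G_3 = 48.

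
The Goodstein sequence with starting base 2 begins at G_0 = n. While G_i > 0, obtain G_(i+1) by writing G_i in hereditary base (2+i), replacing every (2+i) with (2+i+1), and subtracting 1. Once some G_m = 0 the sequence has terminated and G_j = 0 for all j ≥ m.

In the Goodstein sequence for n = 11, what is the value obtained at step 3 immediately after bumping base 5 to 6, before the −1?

279938

G_0=11  [base 2] 2^(2 + 1) + 2 + 1  →[2↦3]→  3^(3 + 1) + 3 + 1 = 85  −1 ⇒ G_1=84
G_1=84  [base 3] 3^(3 + 1) + 3  →[3↦4]→  4^(4 + 1) + 4 = 1028  −1 ⇒ G_2=1027
G_2=1027  [base 4] 4^(4 + 1) + 3  →[4↦5]→  5^(5 + 1) + 3 = 15628  −1 ⇒ G_3=15627
G_3=15627  [base 5] 5^(5 + 1) + 2  →[5↦6]→  6^(6 + 1) + 2 = 279938  −1 ⇒ G_4=279937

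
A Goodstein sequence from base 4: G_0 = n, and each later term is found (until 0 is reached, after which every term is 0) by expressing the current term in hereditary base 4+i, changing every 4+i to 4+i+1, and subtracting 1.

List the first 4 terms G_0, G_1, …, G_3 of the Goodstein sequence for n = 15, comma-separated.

G_0 = 15. HB_4(15) = 3·4 + 3. Bump = 18. G_1 = 17.
G_1 = 17. HB_5(17) = 3·5 + 2. Bump = 20. G_2 = 19.
G_2 = 19. HB_6(19) = 3·6 + 1. Bump = 22. G_3 = 21.

15, 17, 19, 21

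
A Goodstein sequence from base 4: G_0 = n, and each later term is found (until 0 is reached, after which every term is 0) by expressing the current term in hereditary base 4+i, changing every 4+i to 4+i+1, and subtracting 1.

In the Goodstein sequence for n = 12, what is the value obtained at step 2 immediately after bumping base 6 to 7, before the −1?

(0) 12|_4 = 3·4 ↦ 3·5|_5 = 15 ⇒ 14
(1) 14|_5 = 2·5 + 4 ↦ 2·6 + 4|_6 = 16 ⇒ 15
(2) 15|_6 = 2·6 + 3 ↦ 2·7 + 3|_7 = 17 ⇒ 16

17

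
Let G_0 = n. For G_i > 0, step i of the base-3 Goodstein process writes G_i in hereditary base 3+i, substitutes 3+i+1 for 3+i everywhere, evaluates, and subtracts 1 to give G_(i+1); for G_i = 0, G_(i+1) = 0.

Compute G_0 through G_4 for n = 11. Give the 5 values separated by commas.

11, 17, 25, 35, 39

i=0: 11 = 3^2 + 2 (b=3); 3→4: 4^2 + 2 = 18; 18−1 = 17
i=1: 17 = 4^2 + 1 (b=4); 4→5: 5^2 + 1 = 26; 26−1 = 25
i=2: 25 = 5^2 (b=5); 5→6: 6^2 = 36; 36−1 = 35
i=3: 35 = 5·6 + 5 (b=6); 6→7: 5·7 + 5 = 40; 40−1 = 39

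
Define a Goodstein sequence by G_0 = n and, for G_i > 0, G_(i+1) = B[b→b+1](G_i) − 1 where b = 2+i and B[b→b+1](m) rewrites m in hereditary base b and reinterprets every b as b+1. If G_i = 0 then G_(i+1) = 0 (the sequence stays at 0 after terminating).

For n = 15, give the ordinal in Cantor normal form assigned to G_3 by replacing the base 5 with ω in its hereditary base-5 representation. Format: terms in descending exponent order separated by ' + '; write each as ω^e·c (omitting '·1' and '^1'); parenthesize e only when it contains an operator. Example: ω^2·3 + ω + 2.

step 0: 15 = 2^(2 + 1) + 2^2 + 2 + 1; sub 3 for 2: 3^(3 + 1) + 3^3 + 3 + 1; = 112; G_1 = 112−1 = 111
step 1: 111 = 3^(3 + 1) + 3^3 + 3; sub 4 for 3: 4^(4 + 1) + 4^4 + 4; = 1284; G_2 = 1284−1 = 1283
step 2: 1283 = 4^(4 + 1) + 4^4 + 3; sub 5 for 4: 5^(5 + 1) + 5^5 + 3; = 18753; G_3 = 18753−1 = 18752
step 3: 18752 = 5^(5 + 1) + 5^5 + 2; sub 6 for 5: 6^(6 + 1) + 6^6 + 2; = 326594; G_4 = 326594−1 = 326593

ω^(ω + 1) + ω^ω + 2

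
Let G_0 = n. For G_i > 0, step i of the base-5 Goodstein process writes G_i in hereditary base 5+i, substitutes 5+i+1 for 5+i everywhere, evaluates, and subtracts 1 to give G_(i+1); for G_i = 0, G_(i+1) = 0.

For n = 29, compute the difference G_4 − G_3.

16

[0] 29 ≡ 5^2 + 4 (base 5). Lift 6: 40. −1: 39.
[1] 39 ≡ 6^2 + 3 (base 6). Lift 7: 52. −1: 51.
[2] 51 ≡ 7^2 + 2 (base 7). Lift 8: 66. −1: 65.
[3] 65 ≡ 8^2 + 1 (base 8). Lift 9: 82. −1: 81.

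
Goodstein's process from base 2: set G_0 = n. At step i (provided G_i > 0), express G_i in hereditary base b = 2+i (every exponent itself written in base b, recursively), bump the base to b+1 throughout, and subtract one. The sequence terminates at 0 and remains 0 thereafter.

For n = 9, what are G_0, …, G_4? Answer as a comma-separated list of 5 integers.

9, 81, 1023, 9842, 140743

base 2: 9 = 2^(2 + 1) + 1; at 3: 3^(3 + 1) + 1 = 82; next = 81
base 3: 81 = 3^(3 + 1); at 4: 4^(4 + 1) = 1024; next = 1023
base 4: 1023 = 3·4^4 + 3·4^3 + 3·4^2 + 3·4 + 3; at 5: 3·5^5 + 3·5^3 + 3·5^2 + 3·5 + 3 = 9843; next = 9842
base 5: 9842 = 3·5^5 + 3·5^3 + 3·5^2 + 3·5 + 2; at 6: 3·6^6 + 3·6^3 + 3·6^2 + 3·6 + 2 = 140744; next = 140743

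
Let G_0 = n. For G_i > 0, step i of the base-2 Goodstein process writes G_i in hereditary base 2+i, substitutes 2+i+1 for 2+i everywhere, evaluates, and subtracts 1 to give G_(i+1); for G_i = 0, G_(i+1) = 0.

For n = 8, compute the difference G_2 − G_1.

base 2: 8 = 2^(2 + 1); at 3: 3^(3 + 1) = 81; next = 80
base 3: 80 = 2·3^3 + 2·3^2 + 2·3 + 2; at 4: 2·4^4 + 2·4^2 + 2·4 + 2 = 554; next = 553

473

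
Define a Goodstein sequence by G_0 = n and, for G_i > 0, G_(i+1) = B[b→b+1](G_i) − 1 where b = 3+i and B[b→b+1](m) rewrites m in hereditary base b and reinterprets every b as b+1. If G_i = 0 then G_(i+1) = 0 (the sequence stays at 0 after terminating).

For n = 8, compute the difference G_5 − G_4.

0

step 0: 8 = 2·3 + 2; sub 4 for 3: 2·4 + 2; = 10; G_1 = 10−1 = 9
step 1: 9 = 2·4 + 1; sub 5 for 4: 2·5 + 1; = 11; G_2 = 11−1 = 10
step 2: 10 = 2·5; sub 6 for 5: 2·6; = 12; G_3 = 12−1 = 11
step 3: 11 = 6 + 5; sub 7 for 6: 7 + 5; = 12; G_4 = 12−1 = 11
step 4: 11 = 7 + 4; sub 8 for 7: 8 + 4; = 12; G_5 = 12−1 = 11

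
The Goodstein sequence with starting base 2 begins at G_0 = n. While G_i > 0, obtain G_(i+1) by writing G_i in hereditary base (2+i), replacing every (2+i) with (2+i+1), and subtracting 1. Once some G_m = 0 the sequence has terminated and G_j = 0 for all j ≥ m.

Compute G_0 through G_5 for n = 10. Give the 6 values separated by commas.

(0) 10|_2 = 2^(2 + 1) + 2 ↦ 3^(3 + 1) + 3|_3 = 84 ⇒ 83
(1) 83|_3 = 3^(3 + 1) + 2 ↦ 4^(4 + 1) + 2|_4 = 1026 ⇒ 1025
(2) 1025|_4 = 4^(4 + 1) + 1 ↦ 5^(5 + 1) + 1|_5 = 15626 ⇒ 15625
(3) 15625|_5 = 5^(5 + 1) ↦ 6^(6 + 1)|_6 = 279936 ⇒ 279935
(4) 279935|_6 = 5·6^6 + 5·6^5 + 5·6^4 + 5·6^3 + 5·6^2 + 5·6 + 5 ↦ 5·7^7 + 5·7^5 + 5·7^4 + 5·7^3 + 5·7^2 + 5·7 + 5|_7 = 4215755 ⇒ 4215754

10, 83, 1025, 15625, 279935, 4215754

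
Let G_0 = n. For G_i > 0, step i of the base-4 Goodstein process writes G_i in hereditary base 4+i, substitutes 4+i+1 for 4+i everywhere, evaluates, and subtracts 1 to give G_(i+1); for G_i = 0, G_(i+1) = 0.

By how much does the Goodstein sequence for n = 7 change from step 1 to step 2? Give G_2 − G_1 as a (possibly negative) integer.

(0) 7|_4 = 4 + 3 ↦ 5 + 3|_5 = 8 ⇒ 7
(1) 7|_5 = 5 + 2 ↦ 6 + 2|_6 = 8 ⇒ 7

0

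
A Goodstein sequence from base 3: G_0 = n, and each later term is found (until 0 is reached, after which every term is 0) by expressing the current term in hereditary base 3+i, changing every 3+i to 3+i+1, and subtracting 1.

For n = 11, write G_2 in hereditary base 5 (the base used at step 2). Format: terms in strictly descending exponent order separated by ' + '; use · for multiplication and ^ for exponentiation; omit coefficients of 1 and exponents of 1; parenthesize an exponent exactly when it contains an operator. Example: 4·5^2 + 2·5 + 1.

5^2

G_0 = 11. HB_3(11) = 3^2 + 2. Bump = 18. G_1 = 17.
G_1 = 17. HB_4(17) = 4^2 + 1. Bump = 26. G_2 = 25.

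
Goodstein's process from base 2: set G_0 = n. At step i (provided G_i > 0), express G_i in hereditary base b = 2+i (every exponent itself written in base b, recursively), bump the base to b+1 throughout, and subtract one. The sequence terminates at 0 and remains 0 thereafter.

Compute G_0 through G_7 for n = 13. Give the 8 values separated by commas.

13, 108, 1279, 16092, 280711, 5765998, 134219479, 3486786855

(0) 13|_2 = 2^(2 + 1) + 2^2 + 1 ↦ 3^(3 + 1) + 3^3 + 1|_3 = 109 ⇒ 108
(1) 108|_3 = 3^(3 + 1) + 3^3 ↦ 4^(4 + 1) + 4^4|_4 = 1280 ⇒ 1279
(2) 1279|_4 = 4^(4 + 1) + 3·4^3 + 3·4^2 + 3·4 + 3 ↦ 5^(5 + 1) + 3·5^3 + 3·5^2 + 3·5 + 3|_5 = 16093 ⇒ 16092
(3) 16092|_5 = 5^(5 + 1) + 3·5^3 + 3·5^2 + 3·5 + 2 ↦ 6^(6 + 1) + 3·6^3 + 3·6^2 + 3·6 + 2|_6 = 280712 ⇒ 280711
(4) 280711|_6 = 6^(6 + 1) + 3·6^3 + 3·6^2 + 3·6 + 1 ↦ 7^(7 + 1) + 3·7^3 + 3·7^2 + 3·7 + 1|_7 = 5765999 ⇒ 5765998
(5) 5765998|_7 = 7^(7 + 1) + 3·7^3 + 3·7^2 + 3·7 ↦ 8^(8 + 1) + 3·8^3 + 3·8^2 + 3·8|_8 = 134219480 ⇒ 134219479
(6) 134219479|_8 = 8^(8 + 1) + 3·8^3 + 3·8^2 + 2·8 + 7 ↦ 9^(9 + 1) + 3·9^3 + 3·9^2 + 2·9 + 7|_9 = 3486786856 ⇒ 3486786855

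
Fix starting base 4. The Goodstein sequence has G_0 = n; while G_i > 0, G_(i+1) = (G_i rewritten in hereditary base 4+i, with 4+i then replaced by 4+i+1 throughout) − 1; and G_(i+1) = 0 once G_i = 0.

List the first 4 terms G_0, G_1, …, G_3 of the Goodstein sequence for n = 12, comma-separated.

G_0 = 12. HB_4(12) = 3·4. Bump = 15. G_1 = 14.
G_1 = 14. HB_5(14) = 2·5 + 4. Bump = 16. G_2 = 15.
G_2 = 15. HB_6(15) = 2·6 + 3. Bump = 17. G_3 = 16.

12, 14, 15, 16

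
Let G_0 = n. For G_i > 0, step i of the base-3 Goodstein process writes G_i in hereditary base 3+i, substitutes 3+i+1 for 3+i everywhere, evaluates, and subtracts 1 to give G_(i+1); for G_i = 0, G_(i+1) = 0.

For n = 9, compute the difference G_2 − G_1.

base 3: 9 = 3^2; at 4: 4^2 = 16; next = 15
base 4: 15 = 3·4 + 3; at 5: 3·5 + 3 = 18; next = 17

2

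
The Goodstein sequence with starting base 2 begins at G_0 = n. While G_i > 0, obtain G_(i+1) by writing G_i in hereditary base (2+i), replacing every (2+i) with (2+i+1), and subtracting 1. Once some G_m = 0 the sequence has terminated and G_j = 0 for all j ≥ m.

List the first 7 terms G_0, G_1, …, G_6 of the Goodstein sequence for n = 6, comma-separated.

6 —HB2→ 2^2 + 2 —bump→ 3^3 + 3 = 30 —(−1)→ 29
29 —HB3→ 3^3 + 2 —bump→ 4^4 + 2 = 258 —(−1)→ 257
257 —HB4→ 4^4 + 1 —bump→ 5^5 + 1 = 3126 —(−1)→ 3125
3125 —HB5→ 5^5 —bump→ 6^6 = 46656 —(−1)→ 46655
46655 —HB6→ 5·6^5 + 5·6^4 + 5·6^3 + 5·6^2 + 5·6 + 5 —bump→ 5·7^5 + 5·7^4 + 5·7^3 + 5·7^2 + 5·7 + 5 = 98040 —(−1)→ 98039
98039 —HB7→ 5·7^5 + 5·7^4 + 5·7^3 + 5·7^2 + 5·7 + 4 —bump→ 5·8^5 + 5·8^4 + 5·8^3 + 5·8^2 + 5·8 + 4 = 187244 —(−1)→ 187243

6, 29, 257, 3125, 46655, 98039, 187243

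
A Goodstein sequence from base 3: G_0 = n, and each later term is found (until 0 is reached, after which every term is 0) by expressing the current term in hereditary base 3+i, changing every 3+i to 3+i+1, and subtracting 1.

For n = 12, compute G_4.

step 0: 12 = 3^2 + 3; sub 4 for 3: 4^2 + 4; = 20; G_1 = 20−1 = 19
step 1: 19 = 4^2 + 3; sub 5 for 4: 5^2 + 3; = 28; G_2 = 28−1 = 27
step 2: 27 = 5^2 + 2; sub 6 for 5: 6^2 + 2; = 38; G_3 = 38−1 = 37
step 3: 37 = 6^2 + 1; sub 7 for 6: 7^2 + 1; = 50; G_4 = 50−1 = 49
step 4: 49 = 7^2; sub 8 for 7: 8^2; = 64; G_5 = 64−1 = 63

49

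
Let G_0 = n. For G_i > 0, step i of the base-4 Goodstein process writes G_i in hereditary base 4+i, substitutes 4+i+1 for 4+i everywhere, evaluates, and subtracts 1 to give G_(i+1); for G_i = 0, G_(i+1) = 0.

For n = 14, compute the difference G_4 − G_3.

[0] 14 ≡ 3·4 + 2 (base 4). Lift 5: 17. −1: 16.
[1] 16 ≡ 3·5 + 1 (base 5). Lift 6: 19. −1: 18.
[2] 18 ≡ 3·6 (base 6). Lift 7: 21. −1: 20.
[3] 20 ≡ 2·7 + 6 (base 7). Lift 8: 22. −1: 21.

1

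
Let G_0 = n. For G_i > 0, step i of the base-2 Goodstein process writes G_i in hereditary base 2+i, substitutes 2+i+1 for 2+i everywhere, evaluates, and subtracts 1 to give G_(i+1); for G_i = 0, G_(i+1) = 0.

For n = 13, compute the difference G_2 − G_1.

(0) 13|_2 = 2^(2 + 1) + 2^2 + 1 ↦ 3^(3 + 1) + 3^3 + 1|_3 = 109 ⇒ 108
(1) 108|_3 = 3^(3 + 1) + 3^3 ↦ 4^(4 + 1) + 4^4|_4 = 1280 ⇒ 1279

1171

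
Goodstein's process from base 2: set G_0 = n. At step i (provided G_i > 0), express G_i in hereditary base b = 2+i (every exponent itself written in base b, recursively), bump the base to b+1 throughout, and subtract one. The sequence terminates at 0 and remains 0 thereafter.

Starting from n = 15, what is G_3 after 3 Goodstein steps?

i=0: 15 = 2^(2 + 1) + 2^2 + 2 + 1 (b=2); 2→3: 3^(3 + 1) + 3^3 + 3 + 1 = 112; 112−1 = 111
i=1: 111 = 3^(3 + 1) + 3^3 + 3 (b=3); 3→4: 4^(4 + 1) + 4^4 + 4 = 1284; 1284−1 = 1283
i=2: 1283 = 4^(4 + 1) + 4^4 + 3 (b=4); 4→5: 5^(5 + 1) + 5^5 + 3 = 18753; 18753−1 = 18752
i=3: 18752 = 5^(5 + 1) + 5^5 + 2 (b=5); 5→6: 6^(6 + 1) + 6^6 + 2 = 326594; 326594−1 = 326593

18752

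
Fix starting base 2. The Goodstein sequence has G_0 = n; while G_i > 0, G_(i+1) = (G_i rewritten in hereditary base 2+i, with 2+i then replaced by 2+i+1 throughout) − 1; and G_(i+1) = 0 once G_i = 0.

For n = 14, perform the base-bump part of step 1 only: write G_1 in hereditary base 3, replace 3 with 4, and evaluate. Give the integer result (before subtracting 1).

1282

i=0: 14 = 2^(2 + 1) + 2^2 + 2 (b=2); 2→3: 3^(3 + 1) + 3^3 + 3 = 111; 111−1 = 110
i=1: 110 = 3^(3 + 1) + 3^3 + 2 (b=3); 3→4: 4^(4 + 1) + 4^4 + 2 = 1282; 1282−1 = 1281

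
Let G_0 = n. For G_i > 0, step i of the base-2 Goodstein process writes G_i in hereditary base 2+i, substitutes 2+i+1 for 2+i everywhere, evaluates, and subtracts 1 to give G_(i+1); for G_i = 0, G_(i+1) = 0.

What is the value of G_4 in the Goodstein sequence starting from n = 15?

(0) 15|_2 = 2^(2 + 1) + 2^2 + 2 + 1 ↦ 3^(3 + 1) + 3^3 + 3 + 1|_3 = 112 ⇒ 111
(1) 111|_3 = 3^(3 + 1) + 3^3 + 3 ↦ 4^(4 + 1) + 4^4 + 4|_4 = 1284 ⇒ 1283
(2) 1283|_4 = 4^(4 + 1) + 4^4 + 3 ↦ 5^(5 + 1) + 5^5 + 3|_5 = 18753 ⇒ 18752
(3) 18752|_5 = 5^(5 + 1) + 5^5 + 2 ↦ 6^(6 + 1) + 6^6 + 2|_6 = 326594 ⇒ 326593
(4) 326593|_6 = 6^(6 + 1) + 6^6 + 1 ↦ 7^(7 + 1) + 7^7 + 1|_7 = 6588345 ⇒ 6588344

326593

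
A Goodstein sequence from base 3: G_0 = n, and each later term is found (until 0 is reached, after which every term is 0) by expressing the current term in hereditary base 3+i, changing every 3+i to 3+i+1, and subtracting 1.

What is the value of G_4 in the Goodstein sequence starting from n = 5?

4

[0] 5 ≡ 3 + 2 (base 3). Lift 4: 6. −1: 5.
[1] 5 ≡ 4 + 1 (base 4). Lift 5: 6. −1: 5.
[2] 5 ≡ 5 (base 5). Lift 6: 6. −1: 5.
[3] 5 ≡ 5 (base 6). Lift 7: 5. −1: 4.
[4] 4 ≡ 4 (base 7). Lift 8: 4. −1: 3.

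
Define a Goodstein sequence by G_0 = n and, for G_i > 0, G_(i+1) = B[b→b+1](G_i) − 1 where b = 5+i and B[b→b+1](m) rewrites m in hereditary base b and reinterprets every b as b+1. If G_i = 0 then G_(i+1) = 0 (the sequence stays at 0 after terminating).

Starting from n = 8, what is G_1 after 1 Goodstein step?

8

G_0=8  [base 5] 5 + 3  →[5↦6]→  6 + 3 = 9  −1 ⇒ G_1=8
G_1=8  [base 6] 6 + 2  →[6↦7]→  7 + 2 = 9  −1 ⇒ G_2=8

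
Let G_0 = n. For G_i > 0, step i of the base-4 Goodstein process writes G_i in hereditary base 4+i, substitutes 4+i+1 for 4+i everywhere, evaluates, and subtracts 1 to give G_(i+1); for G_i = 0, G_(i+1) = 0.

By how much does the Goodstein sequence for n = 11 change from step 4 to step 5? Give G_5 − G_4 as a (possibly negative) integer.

(0) 11|_4 = 2·4 + 3 ↦ 2·5 + 3|_5 = 13 ⇒ 12
(1) 12|_5 = 2·5 + 2 ↦ 2·6 + 2|_6 = 14 ⇒ 13
(2) 13|_6 = 2·6 + 1 ↦ 2·7 + 1|_7 = 15 ⇒ 14
(3) 14|_7 = 2·7 ↦ 2·8|_8 = 16 ⇒ 15
(4) 15|_8 = 8 + 7 ↦ 9 + 7|_9 = 16 ⇒ 15

0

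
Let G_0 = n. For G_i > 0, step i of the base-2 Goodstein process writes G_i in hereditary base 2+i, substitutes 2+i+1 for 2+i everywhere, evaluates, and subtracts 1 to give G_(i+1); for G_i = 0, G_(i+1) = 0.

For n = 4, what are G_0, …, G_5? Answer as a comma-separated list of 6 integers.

4, 26, 41, 60, 83, 109

i=0: 4 = 2^2 (b=2); 2→3: 3^3 = 27; 27−1 = 26
i=1: 26 = 2·3^2 + 2·3 + 2 (b=3); 3→4: 2·4^2 + 2·4 + 2 = 42; 42−1 = 41
i=2: 41 = 2·4^2 + 2·4 + 1 (b=4); 4→5: 2·5^2 + 2·5 + 1 = 61; 61−1 = 60
i=3: 60 = 2·5^2 + 2·5 (b=5); 5→6: 2·6^2 + 2·6 = 84; 84−1 = 83
i=4: 83 = 2·6^2 + 6 + 5 (b=6); 6→7: 2·7^2 + 7 + 5 = 110; 110−1 = 109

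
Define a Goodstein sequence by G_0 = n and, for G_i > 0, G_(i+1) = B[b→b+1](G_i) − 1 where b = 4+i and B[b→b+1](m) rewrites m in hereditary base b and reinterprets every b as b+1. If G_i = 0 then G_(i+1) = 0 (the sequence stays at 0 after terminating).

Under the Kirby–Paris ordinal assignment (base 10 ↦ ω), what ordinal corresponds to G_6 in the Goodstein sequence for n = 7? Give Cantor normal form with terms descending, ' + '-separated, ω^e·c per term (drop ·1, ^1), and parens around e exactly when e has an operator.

5

[0] 7 ≡ 4 + 3 (base 4). Lift 5: 8. −1: 7.
[1] 7 ≡ 5 + 2 (base 5). Lift 6: 8. −1: 7.
[2] 7 ≡ 6 + 1 (base 6). Lift 7: 8. −1: 7.
[3] 7 ≡ 7 (base 7). Lift 8: 8. −1: 7.
[4] 7 ≡ 7 (base 8). Lift 9: 7. −1: 6.
[5] 6 ≡ 6 (base 9). Lift 10: 6. −1: 5.
[6] 5 ≡ 5 (base 10). Lift 11: 5. −1: 4.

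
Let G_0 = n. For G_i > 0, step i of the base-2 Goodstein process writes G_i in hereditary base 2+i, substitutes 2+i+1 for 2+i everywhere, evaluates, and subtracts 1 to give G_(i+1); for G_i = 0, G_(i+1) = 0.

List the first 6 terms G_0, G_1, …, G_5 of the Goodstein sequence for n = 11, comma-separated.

[0] 11 ≡ 2^(2 + 1) + 2 + 1 (base 2). Lift 3: 85. −1: 84.
[1] 84 ≡ 3^(3 + 1) + 3 (base 3). Lift 4: 1028. −1: 1027.
[2] 1027 ≡ 4^(4 + 1) + 3 (base 4). Lift 5: 15628. −1: 15627.
[3] 15627 ≡ 5^(5 + 1) + 2 (base 5). Lift 6: 279938. −1: 279937.
[4] 279937 ≡ 6^(6 + 1) + 1 (base 6). Lift 7: 5764802. −1: 5764801.

11, 84, 1027, 15627, 279937, 5764801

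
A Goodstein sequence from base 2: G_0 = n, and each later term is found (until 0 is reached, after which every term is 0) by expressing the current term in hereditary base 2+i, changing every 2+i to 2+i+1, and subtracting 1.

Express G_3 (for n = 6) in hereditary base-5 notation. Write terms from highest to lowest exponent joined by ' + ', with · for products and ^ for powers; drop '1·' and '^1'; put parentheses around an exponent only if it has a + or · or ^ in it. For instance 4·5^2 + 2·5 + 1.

5^5

G_0=6  [base 2] 2^2 + 2  →[2↦3]→  3^3 + 3 = 30  −1 ⇒ G_1=29
G_1=29  [base 3] 3^3 + 2  →[3↦4]→  4^4 + 2 = 258  −1 ⇒ G_2=257
G_2=257  [base 4] 4^4 + 1  →[4↦5]→  5^5 + 1 = 3126  −1 ⇒ G_3=3125
G_3=3125  [base 5] 5^5  →[5↦6]→  6^6 = 46656  −1 ⇒ G_4=46655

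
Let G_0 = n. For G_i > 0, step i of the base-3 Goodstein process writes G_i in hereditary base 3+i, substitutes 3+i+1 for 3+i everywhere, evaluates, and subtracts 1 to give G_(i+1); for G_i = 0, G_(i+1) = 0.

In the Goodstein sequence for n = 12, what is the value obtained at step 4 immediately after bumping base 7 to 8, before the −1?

step 0: 12 = 3^2 + 3; sub 4 for 3: 4^2 + 4; = 20; G_1 = 20−1 = 19
step 1: 19 = 4^2 + 3; sub 5 for 4: 5^2 + 3; = 28; G_2 = 28−1 = 27
step 2: 27 = 5^2 + 2; sub 6 for 5: 6^2 + 2; = 38; G_3 = 38−1 = 37
step 3: 37 = 6^2 + 1; sub 7 for 6: 7^2 + 1; = 50; G_4 = 50−1 = 49

64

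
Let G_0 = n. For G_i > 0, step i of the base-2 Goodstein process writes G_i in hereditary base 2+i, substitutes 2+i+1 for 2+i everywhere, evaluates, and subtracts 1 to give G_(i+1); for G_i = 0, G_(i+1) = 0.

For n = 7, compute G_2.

259

G_0 = 7. HB_2(7) = 2^2 + 2 + 1. Bump = 31. G_1 = 30.
G_1 = 30. HB_3(30) = 3^3 + 3. Bump = 260. G_2 = 259.
G_2 = 259. HB_4(259) = 4^4 + 3. Bump = 3128. G_3 = 3127.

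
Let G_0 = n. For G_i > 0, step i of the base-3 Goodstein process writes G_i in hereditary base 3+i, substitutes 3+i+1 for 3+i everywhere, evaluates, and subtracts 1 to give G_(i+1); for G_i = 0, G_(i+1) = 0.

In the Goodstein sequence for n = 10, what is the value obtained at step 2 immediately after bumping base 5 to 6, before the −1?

28

base 3: 10 = 3^2 + 1; at 4: 4^2 + 1 = 17; next = 16
base 4: 16 = 4^2; at 5: 5^2 = 25; next = 24
base 5: 24 = 4·5 + 4; at 6: 4·6 + 4 = 28; next = 27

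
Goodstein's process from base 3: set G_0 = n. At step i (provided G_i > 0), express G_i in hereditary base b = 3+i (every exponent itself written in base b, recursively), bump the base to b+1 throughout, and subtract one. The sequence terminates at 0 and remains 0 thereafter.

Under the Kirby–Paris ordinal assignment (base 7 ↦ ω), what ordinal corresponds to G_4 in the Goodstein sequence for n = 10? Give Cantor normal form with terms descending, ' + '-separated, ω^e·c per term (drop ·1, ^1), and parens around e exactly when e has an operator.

ω·4 + 2

step 0: 10 = 3^2 + 1; sub 4 for 3: 4^2 + 1; = 17; G_1 = 17−1 = 16
step 1: 16 = 4^2; sub 5 for 4: 5^2; = 25; G_2 = 25−1 = 24
step 2: 24 = 4·5 + 4; sub 6 for 5: 4·6 + 4; = 28; G_3 = 28−1 = 27
step 3: 27 = 4·6 + 3; sub 7 for 6: 4·7 + 3; = 31; G_4 = 31−1 = 30
step 4: 30 = 4·7 + 2; sub 8 for 7: 4·8 + 2; = 34; G_5 = 34−1 = 33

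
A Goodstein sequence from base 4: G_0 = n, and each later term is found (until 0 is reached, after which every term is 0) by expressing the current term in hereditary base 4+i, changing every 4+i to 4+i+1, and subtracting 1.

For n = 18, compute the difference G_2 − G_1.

10

G_0=18  [base 4] 4^2 + 2  →[4↦5]→  5^2 + 2 = 27  −1 ⇒ G_1=26
G_1=26  [base 5] 5^2 + 1  →[5↦6]→  6^2 + 1 = 37  −1 ⇒ G_2=36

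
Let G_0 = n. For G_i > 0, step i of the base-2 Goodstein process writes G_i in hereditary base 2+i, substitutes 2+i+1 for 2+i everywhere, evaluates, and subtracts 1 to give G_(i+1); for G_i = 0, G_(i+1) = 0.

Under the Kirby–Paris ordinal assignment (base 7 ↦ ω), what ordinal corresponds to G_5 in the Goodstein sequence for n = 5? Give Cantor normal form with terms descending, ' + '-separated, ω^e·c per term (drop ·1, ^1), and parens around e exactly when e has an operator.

5 —HB2→ 2^2 + 1 —bump→ 3^3 + 1 = 28 —(−1)→ 27
27 —HB3→ 3^3 —bump→ 4^4 = 256 —(−1)→ 255
255 —HB4→ 3·4^3 + 3·4^2 + 3·4 + 3 —bump→ 3·5^3 + 3·5^2 + 3·5 + 3 = 468 —(−1)→ 467
467 —HB5→ 3·5^3 + 3·5^2 + 3·5 + 2 —bump→ 3·6^3 + 3·6^2 + 3·6 + 2 = 776 —(−1)→ 775
775 —HB6→ 3·6^3 + 3·6^2 + 3·6 + 1 —bump→ 3·7^3 + 3·7^2 + 3·7 + 1 = 1198 —(−1)→ 1197
1197 —HB7→ 3·7^3 + 3·7^2 + 3·7 —bump→ 3·8^3 + 3·8^2 + 3·8 = 1752 —(−1)→ 1751

ω^3·3 + ω^2·3 + ω·3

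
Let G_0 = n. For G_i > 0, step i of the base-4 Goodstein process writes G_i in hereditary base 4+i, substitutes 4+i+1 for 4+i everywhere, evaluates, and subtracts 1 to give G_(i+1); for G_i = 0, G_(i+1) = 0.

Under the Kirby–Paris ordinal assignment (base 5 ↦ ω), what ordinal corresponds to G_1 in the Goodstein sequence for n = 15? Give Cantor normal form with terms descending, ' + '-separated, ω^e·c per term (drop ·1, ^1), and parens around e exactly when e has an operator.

base 4: 15 = 3·4 + 3; at 5: 3·5 + 3 = 18; next = 17
base 5: 17 = 3·5 + 2; at 6: 3·6 + 2 = 20; next = 19

ω·3 + 2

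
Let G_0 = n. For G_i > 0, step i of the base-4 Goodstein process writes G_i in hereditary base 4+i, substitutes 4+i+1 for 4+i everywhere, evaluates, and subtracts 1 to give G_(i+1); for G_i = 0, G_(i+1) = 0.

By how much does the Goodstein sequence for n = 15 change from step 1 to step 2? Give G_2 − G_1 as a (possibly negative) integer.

2

[0] 15 ≡ 3·4 + 3 (base 4). Lift 5: 18. −1: 17.
[1] 17 ≡ 3·5 + 2 (base 5). Lift 6: 20. −1: 19.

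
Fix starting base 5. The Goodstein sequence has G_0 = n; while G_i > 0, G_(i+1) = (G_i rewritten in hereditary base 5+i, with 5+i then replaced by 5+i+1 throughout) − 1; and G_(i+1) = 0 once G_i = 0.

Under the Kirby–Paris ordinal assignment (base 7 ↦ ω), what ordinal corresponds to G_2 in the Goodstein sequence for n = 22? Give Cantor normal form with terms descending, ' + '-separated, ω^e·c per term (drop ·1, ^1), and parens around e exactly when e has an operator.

step 0: 22 = 4·5 + 2; sub 6 for 5: 4·6 + 2; = 26; G_1 = 26−1 = 25
step 1: 25 = 4·6 + 1; sub 7 for 6: 4·7 + 1; = 29; G_2 = 29−1 = 28
step 2: 28 = 4·7; sub 8 for 7: 4·8; = 32; G_3 = 32−1 = 31

ω·4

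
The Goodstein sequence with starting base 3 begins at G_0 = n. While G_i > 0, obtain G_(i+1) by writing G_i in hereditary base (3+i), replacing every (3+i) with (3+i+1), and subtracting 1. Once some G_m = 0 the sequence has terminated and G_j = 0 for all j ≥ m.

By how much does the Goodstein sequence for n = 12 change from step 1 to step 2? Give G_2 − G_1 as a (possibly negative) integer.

i=0: 12 = 3^2 + 3 (b=3); 3→4: 4^2 + 4 = 20; 20−1 = 19
i=1: 19 = 4^2 + 3 (b=4); 4→5: 5^2 + 3 = 28; 28−1 = 27

8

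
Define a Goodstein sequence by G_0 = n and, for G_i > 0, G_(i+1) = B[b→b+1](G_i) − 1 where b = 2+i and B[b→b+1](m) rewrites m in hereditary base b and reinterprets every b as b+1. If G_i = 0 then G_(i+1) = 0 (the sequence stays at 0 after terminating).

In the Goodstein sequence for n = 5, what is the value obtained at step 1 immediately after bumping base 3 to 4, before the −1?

256

i=0: 5 = 2^2 + 1 (b=2); 2→3: 3^3 + 1 = 28; 28−1 = 27
i=1: 27 = 3^3 (b=3); 3→4: 4^4 = 256; 256−1 = 255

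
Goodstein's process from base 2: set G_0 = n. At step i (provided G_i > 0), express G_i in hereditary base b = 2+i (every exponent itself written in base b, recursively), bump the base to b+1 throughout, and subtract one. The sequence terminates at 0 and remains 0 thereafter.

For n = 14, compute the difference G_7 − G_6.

3352711577

G_0=14  [base 2] 2^(2 + 1) + 2^2 + 2  →[2↦3]→  3^(3 + 1) + 3^3 + 3 = 111  −1 ⇒ G_1=110
G_1=110  [base 3] 3^(3 + 1) + 3^3 + 2  →[3↦4]→  4^(4 + 1) + 4^4 + 2 = 1282  −1 ⇒ G_2=1281
G_2=1281  [base 4] 4^(4 + 1) + 4^4 + 1  →[4↦5]→  5^(5 + 1) + 5^5 + 1 = 18751  −1 ⇒ G_3=18750
G_3=18750  [base 5] 5^(5 + 1) + 5^5  →[5↦6]→  6^(6 + 1) + 6^6 = 326592  −1 ⇒ G_4=326591
G_4=326591  [base 6] 6^(6 + 1) + 5·6^5 + 5·6^4 + 5·6^3 + 5·6^2 + 5·6 + 5  →[6↦7]→  7^(7 + 1) + 5·7^5 + 5·7^4 + 5·7^3 + 5·7^2 + 5·7 + 5 = 5862841  −1 ⇒ G_5=5862840
G_5=5862840  [base 7] 7^(7 + 1) + 5·7^5 + 5·7^4 + 5·7^3 + 5·7^2 + 5·7 + 4  →[7↦8]→  8^(8 + 1) + 5·8^5 + 5·8^4 + 5·8^3 + 5·8^2 + 5·8 + 4 = 134404972  −1 ⇒ G_6=134404971
G_6=134404971  [base 8] 8^(8 + 1) + 5·8^5 + 5·8^4 + 5·8^3 + 5·8^2 + 5·8 + 3  →[8↦9]→  9^(9 + 1) + 5·9^5 + 5·9^4 + 5·9^3 + 5·9^2 + 5·9 + 3 = 3487116549  −1 ⇒ G_7=3487116548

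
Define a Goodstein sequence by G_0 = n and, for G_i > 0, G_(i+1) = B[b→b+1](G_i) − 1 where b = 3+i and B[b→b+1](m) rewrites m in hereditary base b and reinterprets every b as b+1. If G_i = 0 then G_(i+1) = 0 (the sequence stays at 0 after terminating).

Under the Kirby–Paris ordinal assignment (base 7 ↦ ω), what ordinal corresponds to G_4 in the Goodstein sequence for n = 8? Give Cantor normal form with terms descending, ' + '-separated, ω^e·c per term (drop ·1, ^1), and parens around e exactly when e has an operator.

G_0 = 8. HB_3(8) = 2·3 + 2. Bump = 10. G_1 = 9.
G_1 = 9. HB_4(9) = 2·4 + 1. Bump = 11. G_2 = 10.
G_2 = 10. HB_5(10) = 2·5. Bump = 12. G_3 = 11.
G_3 = 11. HB_6(11) = 6 + 5. Bump = 12. G_4 = 11.
G_4 = 11. HB_7(11) = 7 + 4. Bump = 12. G_5 = 11.

ω + 4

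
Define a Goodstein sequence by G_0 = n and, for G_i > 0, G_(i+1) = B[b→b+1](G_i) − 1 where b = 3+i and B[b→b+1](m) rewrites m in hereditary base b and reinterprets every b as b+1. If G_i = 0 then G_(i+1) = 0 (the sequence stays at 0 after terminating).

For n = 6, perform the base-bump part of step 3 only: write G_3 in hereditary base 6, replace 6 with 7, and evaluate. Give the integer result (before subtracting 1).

8

G_0=6  [base 3] 2·3  →[3↦4]→  2·4 = 8  −1 ⇒ G_1=7
G_1=7  [base 4] 4 + 3  →[4↦5]→  5 + 3 = 8  −1 ⇒ G_2=7
G_2=7  [base 5] 5 + 2  →[5↦6]→  6 + 2 = 8  −1 ⇒ G_3=7
G_3=7  [base 6] 6 + 1  →[6↦7]→  7 + 1 = 8  −1 ⇒ G_4=7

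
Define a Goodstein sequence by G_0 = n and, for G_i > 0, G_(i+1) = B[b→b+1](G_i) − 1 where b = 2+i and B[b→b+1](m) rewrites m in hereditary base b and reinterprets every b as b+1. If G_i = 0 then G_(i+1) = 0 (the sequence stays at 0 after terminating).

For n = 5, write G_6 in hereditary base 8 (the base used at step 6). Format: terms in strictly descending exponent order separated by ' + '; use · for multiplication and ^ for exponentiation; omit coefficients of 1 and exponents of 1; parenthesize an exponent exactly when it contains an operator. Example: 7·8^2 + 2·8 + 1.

3·8^3 + 3·8^2 + 2·8 + 7

G_0 = 5. HB_2(5) = 2^2 + 1. Bump = 28. G_1 = 27.
G_1 = 27. HB_3(27) = 3^3. Bump = 256. G_2 = 255.
G_2 = 255. HB_4(255) = 3·4^3 + 3·4^2 + 3·4 + 3. Bump = 468. G_3 = 467.
G_3 = 467. HB_5(467) = 3·5^3 + 3·5^2 + 3·5 + 2. Bump = 776. G_4 = 775.
G_4 = 775. HB_6(775) = 3·6^3 + 3·6^2 + 3·6 + 1. Bump = 1198. G_5 = 1197.
G_5 = 1197. HB_7(1197) = 3·7^3 + 3·7^2 + 3·7. Bump = 1752. G_6 = 1751.
G_6 = 1751. HB_8(1751) = 3·8^3 + 3·8^2 + 2·8 + 7. Bump = 2455. G_7 = 2454.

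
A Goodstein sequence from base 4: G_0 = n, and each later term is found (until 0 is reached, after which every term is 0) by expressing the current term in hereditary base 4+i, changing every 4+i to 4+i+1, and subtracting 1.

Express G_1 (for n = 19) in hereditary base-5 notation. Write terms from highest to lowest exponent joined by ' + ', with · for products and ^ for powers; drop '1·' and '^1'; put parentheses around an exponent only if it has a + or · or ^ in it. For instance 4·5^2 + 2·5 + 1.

5^2 + 2

G_0=19  [base 4] 4^2 + 3  →[4↦5]→  5^2 + 3 = 28  −1 ⇒ G_1=27
G_1=27  [base 5] 5^2 + 2  →[5↦6]→  6^2 + 2 = 38  −1 ⇒ G_2=37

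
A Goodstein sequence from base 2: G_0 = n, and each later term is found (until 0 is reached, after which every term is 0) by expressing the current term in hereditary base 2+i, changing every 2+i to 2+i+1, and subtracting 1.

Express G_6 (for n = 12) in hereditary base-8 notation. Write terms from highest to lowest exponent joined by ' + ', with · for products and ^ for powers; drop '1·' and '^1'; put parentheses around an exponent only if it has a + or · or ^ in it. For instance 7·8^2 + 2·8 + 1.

step 0: 12 = 2^(2 + 1) + 2^2; sub 3 for 2: 3^(3 + 1) + 3^3; = 108; G_1 = 108−1 = 107
step 1: 107 = 3^(3 + 1) + 2·3^2 + 2·3 + 2; sub 4 for 3: 4^(4 + 1) + 2·4^2 + 2·4 + 2; = 1066; G_2 = 1066−1 = 1065
step 2: 1065 = 4^(4 + 1) + 2·4^2 + 2·4 + 1; sub 5 for 4: 5^(5 + 1) + 2·5^2 + 2·5 + 1; = 15686; G_3 = 15686−1 = 15685
step 3: 15685 = 5^(5 + 1) + 2·5^2 + 2·5; sub 6 for 5: 6^(6 + 1) + 2·6^2 + 2·6; = 280020; G_4 = 280020−1 = 280019
step 4: 280019 = 6^(6 + 1) + 2·6^2 + 6 + 5; sub 7 for 6: 7^(7 + 1) + 2·7^2 + 7 + 5; = 5764911; G_5 = 5764911−1 = 5764910
step 5: 5764910 = 7^(7 + 1) + 2·7^2 + 7 + 4; sub 8 for 7: 8^(8 + 1) + 2·8^2 + 8 + 4; = 134217868; G_6 = 134217868−1 = 134217867
step 6: 134217867 = 8^(8 + 1) + 2·8^2 + 8 + 3; sub 9 for 8: 9^(9 + 1) + 2·9^2 + 9 + 3; = 3486784575; G_7 = 3486784575−1 = 3486784574

8^(8 + 1) + 2·8^2 + 8 + 3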